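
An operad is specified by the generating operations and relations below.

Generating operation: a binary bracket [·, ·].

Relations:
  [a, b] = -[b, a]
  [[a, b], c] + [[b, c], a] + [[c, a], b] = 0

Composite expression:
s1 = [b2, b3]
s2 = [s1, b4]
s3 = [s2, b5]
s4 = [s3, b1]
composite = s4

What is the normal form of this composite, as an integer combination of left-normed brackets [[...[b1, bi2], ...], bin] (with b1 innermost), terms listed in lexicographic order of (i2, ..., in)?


-[[[[b1, b2], b3], b4], b5] + [[[[b1, b3], b2], b4], b5] + [[[[b1, b4], b2], b3], b5] - [[[[b1, b4], b3], b2], b5] + [[[[b1, b5], b2], b3], b4] - [[[[b1, b5], b3], b2], b4] - [[[[b1, b5], b4], b2], b3] + [[[[b1, b5], b4], b3], b2]

In the tensor algebra, words opening b1 carry the b1-anchored form.
Composite bracket: [[[[b2, b3], b4], b5], b1]
Applying ab - ba throughout gives 16 signed words (2^4 = 16).
Keep just the words that open with b1:
  word b1b2b3b4b5 has sign -1, contributing -[[[[b1, b2], b3], b4], b5]
  word b1b3b2b4b5 has sign +1, contributing +[[[[b1, b3], b2], b4], b5]
  word b1b4b2b3b5 has sign +1, contributing +[[[[b1, b4], b2], b3], b5]
  word b1b4b3b2b5 has sign -1, contributing -[[[[b1, b4], b3], b2], b5]
  word b1b5b2b3b4 has sign +1, contributing +[[[[b1, b5], b2], b3], b4]
  word b1b5b3b2b4 has sign -1, contributing -[[[[b1, b5], b3], b2], b4]
  word b1b5b4b2b3 has sign -1, contributing -[[[[b1, b5], b4], b2], b3]
  word b1b5b4b3b2 has sign +1, contributing +[[[[b1, b5], b4], b3], b2]


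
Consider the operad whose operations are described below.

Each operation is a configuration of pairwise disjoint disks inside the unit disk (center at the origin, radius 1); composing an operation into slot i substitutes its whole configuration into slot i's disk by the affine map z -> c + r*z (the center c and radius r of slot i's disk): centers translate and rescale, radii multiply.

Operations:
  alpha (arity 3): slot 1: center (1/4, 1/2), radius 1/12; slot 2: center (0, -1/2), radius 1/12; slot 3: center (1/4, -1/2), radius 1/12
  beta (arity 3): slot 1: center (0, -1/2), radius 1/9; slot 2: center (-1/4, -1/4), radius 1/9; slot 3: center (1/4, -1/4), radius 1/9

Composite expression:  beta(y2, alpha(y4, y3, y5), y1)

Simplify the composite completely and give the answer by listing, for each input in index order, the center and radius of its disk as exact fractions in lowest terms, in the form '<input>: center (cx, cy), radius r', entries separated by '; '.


y1: center (1/4, -1/4), radius 1/9; y2: center (0, -1/2), radius 1/9; y3: center (-1/4, -11/36), radius 1/108; y4: center (-2/9, -7/36), radius 1/108; y5: center (-2/9, -11/36), radius 1/108

Nesting under beta composes maps z -> c + r*z down each y-path.
tracing y2 down its 1-map path: center (0, -1/2), radius 1/9
tracing y4 down its 2-map path: center (-2/9, -7/36), radius 1/108
tracing y3 down its 2-map path: center (-1/4, -11/36), radius 1/108
tracing y5 down its 2-map path: center (-2/9, -11/36), radius 1/108
tracing y1 down its 1-map path: center (1/4, -1/4), radius 1/9


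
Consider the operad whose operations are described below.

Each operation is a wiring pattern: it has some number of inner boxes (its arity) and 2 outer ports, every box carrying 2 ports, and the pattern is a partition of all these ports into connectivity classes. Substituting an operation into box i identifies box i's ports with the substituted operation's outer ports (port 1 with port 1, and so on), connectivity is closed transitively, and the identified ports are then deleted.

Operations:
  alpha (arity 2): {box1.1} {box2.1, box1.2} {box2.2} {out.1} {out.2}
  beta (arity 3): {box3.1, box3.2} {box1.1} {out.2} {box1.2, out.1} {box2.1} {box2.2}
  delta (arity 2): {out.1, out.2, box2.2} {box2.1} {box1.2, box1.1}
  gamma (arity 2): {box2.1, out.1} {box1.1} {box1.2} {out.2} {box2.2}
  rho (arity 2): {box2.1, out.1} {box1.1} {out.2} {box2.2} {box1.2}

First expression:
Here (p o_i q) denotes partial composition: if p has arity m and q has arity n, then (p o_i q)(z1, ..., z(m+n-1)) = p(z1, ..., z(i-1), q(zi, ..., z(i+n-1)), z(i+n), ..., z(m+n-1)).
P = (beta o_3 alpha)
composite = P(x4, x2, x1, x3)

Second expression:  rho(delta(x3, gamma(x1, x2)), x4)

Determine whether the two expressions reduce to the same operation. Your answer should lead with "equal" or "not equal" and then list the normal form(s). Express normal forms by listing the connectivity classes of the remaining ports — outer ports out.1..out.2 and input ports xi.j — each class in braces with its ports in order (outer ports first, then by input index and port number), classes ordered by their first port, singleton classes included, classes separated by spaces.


not equal: they reduce to {out.1, x4.2} {out.2} {x1.1} {x1.2, x3.1} {x2.1} {x2.2} {x3.2} {x4.1} and {out.1, x4.1} {out.2} {x1.1} {x1.2} {x2.1} {x2.2} {x3.1, x3.2} {x4.2}

The first expression, normalized: {out.1, x4.2} {out.2} {x1.1} {x1.2, x3.1} {x2.1} {x2.2} {x3.2} {x4.1}
The second expression, normalized: {out.1, x4.1} {out.2} {x1.1} {x1.2} {x2.1} {x2.2} {x3.1, x3.2} {x4.2}
No match — not equal.


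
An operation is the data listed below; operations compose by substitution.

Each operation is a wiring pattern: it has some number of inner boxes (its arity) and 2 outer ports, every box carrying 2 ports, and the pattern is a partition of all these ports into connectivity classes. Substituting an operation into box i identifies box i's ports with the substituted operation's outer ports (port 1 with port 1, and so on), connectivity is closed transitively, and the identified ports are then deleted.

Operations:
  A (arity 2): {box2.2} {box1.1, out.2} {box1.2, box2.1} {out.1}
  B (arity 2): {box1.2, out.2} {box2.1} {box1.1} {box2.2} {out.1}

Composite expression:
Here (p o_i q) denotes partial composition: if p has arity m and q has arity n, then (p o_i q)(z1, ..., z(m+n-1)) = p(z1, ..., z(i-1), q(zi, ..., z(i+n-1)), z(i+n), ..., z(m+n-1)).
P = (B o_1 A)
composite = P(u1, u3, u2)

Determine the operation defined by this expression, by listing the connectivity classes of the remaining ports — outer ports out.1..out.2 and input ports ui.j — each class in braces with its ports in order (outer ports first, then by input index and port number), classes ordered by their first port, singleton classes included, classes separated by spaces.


{out.1} {out.2, u1.1} {u1.2, u3.1} {u2.1} {u2.2} {u3.2}

Treat the ports identified at B as solder joints: merge, then drop.
composing A on (u1, u3), with out.j its own outer ports: {out.1} {out.2, u1.1} {u1.2, u3.1} {u3.2}
composing B on (u1, u3, u2), with out.j its own outer ports: {out.1} {out.2, u1.1} {u1.2, u3.1} {u2.1} {u2.2} {u3.2}


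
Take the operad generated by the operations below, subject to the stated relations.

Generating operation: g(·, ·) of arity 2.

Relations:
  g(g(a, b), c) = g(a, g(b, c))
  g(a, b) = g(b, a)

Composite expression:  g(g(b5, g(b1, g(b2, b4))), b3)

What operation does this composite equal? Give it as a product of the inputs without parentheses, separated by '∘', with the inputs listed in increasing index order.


Shape and order are irrelevant to g; the b-input set decides.
g(b2, b4) collapses to b2 ∘ b4
g(b1, g(b2, b4)) collapses to b1 ∘ b2 ∘ b4
g(b5, g(b1, g(b2, b4))) collapses to b5 ∘ b1 ∘ b2 ∘ b4
g(g(b5, g(b1, g(b2, b4))), b3) collapses to b5 ∘ b1 ∘ b2 ∘ b4 ∘ b3
the factors in increasing index order: b1 ∘ b2 ∘ b3 ∘ b4 ∘ b5

b1 ∘ b2 ∘ b3 ∘ b4 ∘ b5


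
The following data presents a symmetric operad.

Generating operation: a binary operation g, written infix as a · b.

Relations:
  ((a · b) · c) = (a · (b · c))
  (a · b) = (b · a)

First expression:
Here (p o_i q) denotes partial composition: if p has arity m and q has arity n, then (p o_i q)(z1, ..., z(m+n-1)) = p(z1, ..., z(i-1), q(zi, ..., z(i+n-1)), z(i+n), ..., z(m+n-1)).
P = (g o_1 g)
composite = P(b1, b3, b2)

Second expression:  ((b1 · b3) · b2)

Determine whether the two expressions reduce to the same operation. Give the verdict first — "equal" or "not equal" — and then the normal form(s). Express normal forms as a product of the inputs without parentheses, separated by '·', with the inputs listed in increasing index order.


In normal form, the first expression is b1 · b2 · b3
In normal form, the second expression is b1 · b2 · b3
Identical normal forms: equal.

equal; both compose to b1 · b2 · b3


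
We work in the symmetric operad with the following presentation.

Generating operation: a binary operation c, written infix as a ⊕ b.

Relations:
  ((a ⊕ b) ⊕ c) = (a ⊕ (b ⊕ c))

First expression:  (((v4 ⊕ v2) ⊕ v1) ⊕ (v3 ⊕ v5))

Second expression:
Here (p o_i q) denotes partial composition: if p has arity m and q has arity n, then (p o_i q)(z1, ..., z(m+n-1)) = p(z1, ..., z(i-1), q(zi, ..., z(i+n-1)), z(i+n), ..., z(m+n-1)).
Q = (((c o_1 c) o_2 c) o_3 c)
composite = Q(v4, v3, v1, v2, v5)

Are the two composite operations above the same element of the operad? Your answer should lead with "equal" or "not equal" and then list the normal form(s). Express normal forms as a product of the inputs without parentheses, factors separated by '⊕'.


not equal: they reduce to v4 ⊕ v2 ⊕ v1 ⊕ v3 ⊕ v5 and v4 ⊕ v3 ⊕ v1 ⊕ v2 ⊕ v5


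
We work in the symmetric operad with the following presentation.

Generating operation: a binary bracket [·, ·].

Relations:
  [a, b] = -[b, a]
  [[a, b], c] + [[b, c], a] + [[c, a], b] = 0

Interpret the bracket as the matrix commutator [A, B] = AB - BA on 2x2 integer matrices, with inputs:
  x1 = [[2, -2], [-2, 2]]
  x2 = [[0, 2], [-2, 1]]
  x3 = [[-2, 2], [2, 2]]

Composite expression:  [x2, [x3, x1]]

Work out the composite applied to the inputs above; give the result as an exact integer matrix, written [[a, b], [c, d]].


[[0, -8], [-8, 0]]


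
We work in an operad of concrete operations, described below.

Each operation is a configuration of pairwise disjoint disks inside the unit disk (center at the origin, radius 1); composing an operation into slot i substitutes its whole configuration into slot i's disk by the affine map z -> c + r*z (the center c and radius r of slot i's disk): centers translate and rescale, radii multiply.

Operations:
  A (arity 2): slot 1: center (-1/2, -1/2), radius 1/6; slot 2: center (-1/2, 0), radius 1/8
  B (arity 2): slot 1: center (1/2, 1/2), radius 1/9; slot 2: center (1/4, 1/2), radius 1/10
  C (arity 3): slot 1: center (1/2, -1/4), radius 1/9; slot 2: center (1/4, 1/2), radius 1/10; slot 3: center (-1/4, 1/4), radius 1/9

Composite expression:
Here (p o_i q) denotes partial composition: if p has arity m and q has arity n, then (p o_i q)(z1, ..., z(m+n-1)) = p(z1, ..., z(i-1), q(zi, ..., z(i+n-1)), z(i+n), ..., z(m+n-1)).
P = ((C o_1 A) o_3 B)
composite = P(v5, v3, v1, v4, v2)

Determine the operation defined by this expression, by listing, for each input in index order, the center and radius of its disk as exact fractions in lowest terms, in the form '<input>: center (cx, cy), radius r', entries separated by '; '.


v1: center (3/10, 11/20), radius 1/90; v2: center (-1/4, 1/4), radius 1/9; v3: center (4/9, -1/4), radius 1/72; v4: center (11/40, 11/20), radius 1/100; v5: center (4/9, -11/36), radius 1/54

Below C, radii multiply path by path; the v-disk centers shift.
input v5: composing its 2 substitution steps yields center (4/9, -11/36), radius 1/54
input v3: composing its 2 substitution steps yields center (4/9, -1/4), radius 1/72
input v1: composing its 2 substitution steps yields center (3/10, 11/20), radius 1/90
input v4: composing its 2 substitution steps yields center (11/40, 11/20), radius 1/100
input v2: composing its 1 substitution step yields center (-1/4, 1/4), radius 1/9


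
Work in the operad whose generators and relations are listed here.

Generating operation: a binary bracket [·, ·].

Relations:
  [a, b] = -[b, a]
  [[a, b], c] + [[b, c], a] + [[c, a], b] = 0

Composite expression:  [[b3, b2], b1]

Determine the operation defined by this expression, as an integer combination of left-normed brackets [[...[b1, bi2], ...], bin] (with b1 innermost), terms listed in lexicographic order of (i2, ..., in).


[[b1, b2], b3] - [[b1, b3], b2]


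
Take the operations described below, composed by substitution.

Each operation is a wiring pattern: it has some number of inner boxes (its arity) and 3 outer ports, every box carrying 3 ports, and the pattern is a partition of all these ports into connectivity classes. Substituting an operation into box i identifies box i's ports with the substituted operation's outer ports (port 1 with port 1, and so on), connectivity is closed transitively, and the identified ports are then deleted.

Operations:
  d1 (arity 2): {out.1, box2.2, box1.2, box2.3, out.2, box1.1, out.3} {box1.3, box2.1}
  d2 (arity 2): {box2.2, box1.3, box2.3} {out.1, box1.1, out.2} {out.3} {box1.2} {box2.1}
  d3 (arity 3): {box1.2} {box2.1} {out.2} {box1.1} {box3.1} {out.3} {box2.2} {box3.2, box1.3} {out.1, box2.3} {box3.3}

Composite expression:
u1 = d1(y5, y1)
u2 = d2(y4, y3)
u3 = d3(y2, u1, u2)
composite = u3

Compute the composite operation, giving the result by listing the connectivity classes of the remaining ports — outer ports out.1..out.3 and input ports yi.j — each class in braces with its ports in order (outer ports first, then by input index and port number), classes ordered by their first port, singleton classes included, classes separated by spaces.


{out.1, y1.2, y1.3, y5.1, y5.2} {out.2} {out.3} {y1.1, y5.3} {y2.1} {y2.2} {y2.3, y4.1} {y3.1} {y3.2, y3.3, y4.3} {y4.2}


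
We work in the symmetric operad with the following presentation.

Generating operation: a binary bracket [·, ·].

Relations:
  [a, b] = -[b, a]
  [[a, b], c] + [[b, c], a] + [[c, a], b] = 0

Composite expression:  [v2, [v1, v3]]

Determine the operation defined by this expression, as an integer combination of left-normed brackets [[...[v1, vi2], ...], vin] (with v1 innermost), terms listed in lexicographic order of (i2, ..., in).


-[[v1, v3], v2]

In the tensor algebra, words opening v1 carry the v1-anchored form.
Composite bracket: [v2, [v1, v3]]
Full expansion: 4 signed words from ab - ba (2^2 = 4).
The v1-initial words carry the normal form:
  from v1v3v2, sign -1: term -[[v1, v3], v2]


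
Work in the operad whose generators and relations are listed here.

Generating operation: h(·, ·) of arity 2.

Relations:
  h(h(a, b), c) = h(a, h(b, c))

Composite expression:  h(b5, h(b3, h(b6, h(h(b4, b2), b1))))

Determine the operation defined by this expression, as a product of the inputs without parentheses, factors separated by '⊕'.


Every regrouping of h is equal, so read the b-inputs in written order.
h(b4, b2) spells out as b4 ⊕ b2
h(h(b4, b2), b1) spells out as b4 ⊕ b2 ⊕ b1
h(b6, h(h(b4, b2), b1)) spells out as b6 ⊕ b4 ⊕ b2 ⊕ b1
h(b3, h(b6, h(h(b4, b2), b1))) spells out as b3 ⊕ b6 ⊕ b4 ⊕ b2 ⊕ b1
h(b5, h(b3, h(b6, h(h(b4, b2), b1)))) spells out as b5 ⊕ b3 ⊕ b6 ⊕ b4 ⊕ b2 ⊕ b1

b5 ⊕ b3 ⊕ b6 ⊕ b4 ⊕ b2 ⊕ b1


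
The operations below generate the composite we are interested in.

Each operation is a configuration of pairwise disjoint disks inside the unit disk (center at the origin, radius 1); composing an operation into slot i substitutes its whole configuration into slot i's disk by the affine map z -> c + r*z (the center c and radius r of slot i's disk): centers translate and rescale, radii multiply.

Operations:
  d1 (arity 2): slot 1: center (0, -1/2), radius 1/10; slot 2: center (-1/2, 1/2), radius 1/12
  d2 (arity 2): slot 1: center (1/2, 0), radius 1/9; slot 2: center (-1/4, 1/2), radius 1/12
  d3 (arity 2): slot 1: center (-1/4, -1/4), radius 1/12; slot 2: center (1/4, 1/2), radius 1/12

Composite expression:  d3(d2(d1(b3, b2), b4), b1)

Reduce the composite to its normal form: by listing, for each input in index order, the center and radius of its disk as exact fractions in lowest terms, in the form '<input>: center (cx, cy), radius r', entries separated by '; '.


b1: center (1/4, 1/2), radius 1/12; b2: center (-23/108, -53/216), radius 1/1296; b3: center (-5/24, -55/216), radius 1/1080; b4: center (-13/48, -5/24), radius 1/144

Nesting under d3 composes maps z -> c + r*z down each b-path.
input b3: applying the 3 nested substitutions gives center (-5/24, -55/216), radius 1/1080
input b2: applying the 3 nested substitutions gives center (-23/108, -53/216), radius 1/1296
input b4: applying the 2 nested substitutions gives center (-13/48, -5/24), radius 1/144
input b1: applying the 1 nested substitution gives center (1/4, 1/2), radius 1/12


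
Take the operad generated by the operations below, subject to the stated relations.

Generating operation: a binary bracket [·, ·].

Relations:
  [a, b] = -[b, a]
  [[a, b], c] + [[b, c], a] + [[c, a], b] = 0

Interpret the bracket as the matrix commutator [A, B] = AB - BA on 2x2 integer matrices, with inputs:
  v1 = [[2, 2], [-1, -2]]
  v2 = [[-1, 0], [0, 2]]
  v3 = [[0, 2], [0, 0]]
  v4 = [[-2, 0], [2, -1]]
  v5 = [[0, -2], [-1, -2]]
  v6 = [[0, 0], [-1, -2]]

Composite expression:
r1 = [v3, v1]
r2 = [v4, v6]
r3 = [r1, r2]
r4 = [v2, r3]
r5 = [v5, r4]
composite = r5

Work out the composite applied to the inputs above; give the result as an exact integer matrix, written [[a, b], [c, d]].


[[-72, 0], [-72, 72]]


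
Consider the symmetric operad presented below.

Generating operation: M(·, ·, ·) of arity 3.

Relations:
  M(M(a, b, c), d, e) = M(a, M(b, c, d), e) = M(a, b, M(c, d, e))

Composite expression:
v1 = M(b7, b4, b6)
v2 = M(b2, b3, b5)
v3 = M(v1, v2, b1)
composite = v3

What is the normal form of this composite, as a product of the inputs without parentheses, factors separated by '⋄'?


b7 ⋄ b4 ⋄ b6 ⋄ b2 ⋄ b3 ⋄ b5 ⋄ b1


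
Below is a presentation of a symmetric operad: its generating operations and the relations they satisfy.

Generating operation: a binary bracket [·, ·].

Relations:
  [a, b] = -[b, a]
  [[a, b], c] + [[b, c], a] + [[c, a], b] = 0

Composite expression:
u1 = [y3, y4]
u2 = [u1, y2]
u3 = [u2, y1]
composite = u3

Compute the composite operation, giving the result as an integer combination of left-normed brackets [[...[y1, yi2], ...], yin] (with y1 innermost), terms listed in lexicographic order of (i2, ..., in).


[[[y1, y2], y3], y4] - [[[y1, y2], y4], y3] - [[[y1, y3], y4], y2] + [[[y1, y4], y3], y2]

In the tensor algebra, words opening y1 carry the y1-anchored form.
Composite bracket: [[[y3, y4], y2], y1]
The bracket unfolds into 8 signed words via [a, b] = ab - ba (2^3 = 8).
Only words starting with y1 matter:
  word y1y2y3y4 has sign +1, contributing +[[[y1, y2], y3], y4]
  word y1y2y4y3 has sign -1, contributing -[[[y1, y2], y4], y3]
  word y1y3y4y2 has sign -1, contributing -[[[y1, y3], y4], y2]
  word y1y4y3y2 has sign +1, contributing +[[[y1, y4], y3], y2]


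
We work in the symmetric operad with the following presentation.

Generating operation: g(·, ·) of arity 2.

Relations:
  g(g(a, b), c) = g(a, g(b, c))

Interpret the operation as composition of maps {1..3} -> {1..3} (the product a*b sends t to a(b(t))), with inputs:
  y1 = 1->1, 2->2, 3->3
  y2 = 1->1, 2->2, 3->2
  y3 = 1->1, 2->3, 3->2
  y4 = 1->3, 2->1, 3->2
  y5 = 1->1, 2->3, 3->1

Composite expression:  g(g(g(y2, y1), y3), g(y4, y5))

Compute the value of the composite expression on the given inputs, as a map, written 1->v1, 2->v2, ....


1->2, 2->2, 3->2


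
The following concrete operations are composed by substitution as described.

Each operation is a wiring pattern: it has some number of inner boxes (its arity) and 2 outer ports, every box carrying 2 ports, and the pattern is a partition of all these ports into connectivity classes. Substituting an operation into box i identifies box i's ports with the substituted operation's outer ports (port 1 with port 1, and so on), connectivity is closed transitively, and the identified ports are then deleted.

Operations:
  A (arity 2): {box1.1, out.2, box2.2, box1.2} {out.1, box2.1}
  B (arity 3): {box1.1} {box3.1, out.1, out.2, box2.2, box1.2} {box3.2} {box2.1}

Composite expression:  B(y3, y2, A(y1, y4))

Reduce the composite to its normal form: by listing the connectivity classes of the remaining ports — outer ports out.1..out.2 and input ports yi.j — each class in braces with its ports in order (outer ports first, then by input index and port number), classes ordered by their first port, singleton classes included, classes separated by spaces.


Treat the ports identified at B as solder joints: merge, then drop.
through A, on inputs (y1, y4): {out.1, y4.1} {out.2, y1.1, y1.2, y4.2} (out.j = stage outer ports)
through B, on inputs (y3, y2, y1, y4): {out.1, out.2, y2.2, y3.2, y4.1} {y1.1, y1.2, y4.2} {y2.1} {y3.1} (out.j = stage outer ports)

{out.1, out.2, y2.2, y3.2, y4.1} {y1.1, y1.2, y4.2} {y2.1} {y3.1}


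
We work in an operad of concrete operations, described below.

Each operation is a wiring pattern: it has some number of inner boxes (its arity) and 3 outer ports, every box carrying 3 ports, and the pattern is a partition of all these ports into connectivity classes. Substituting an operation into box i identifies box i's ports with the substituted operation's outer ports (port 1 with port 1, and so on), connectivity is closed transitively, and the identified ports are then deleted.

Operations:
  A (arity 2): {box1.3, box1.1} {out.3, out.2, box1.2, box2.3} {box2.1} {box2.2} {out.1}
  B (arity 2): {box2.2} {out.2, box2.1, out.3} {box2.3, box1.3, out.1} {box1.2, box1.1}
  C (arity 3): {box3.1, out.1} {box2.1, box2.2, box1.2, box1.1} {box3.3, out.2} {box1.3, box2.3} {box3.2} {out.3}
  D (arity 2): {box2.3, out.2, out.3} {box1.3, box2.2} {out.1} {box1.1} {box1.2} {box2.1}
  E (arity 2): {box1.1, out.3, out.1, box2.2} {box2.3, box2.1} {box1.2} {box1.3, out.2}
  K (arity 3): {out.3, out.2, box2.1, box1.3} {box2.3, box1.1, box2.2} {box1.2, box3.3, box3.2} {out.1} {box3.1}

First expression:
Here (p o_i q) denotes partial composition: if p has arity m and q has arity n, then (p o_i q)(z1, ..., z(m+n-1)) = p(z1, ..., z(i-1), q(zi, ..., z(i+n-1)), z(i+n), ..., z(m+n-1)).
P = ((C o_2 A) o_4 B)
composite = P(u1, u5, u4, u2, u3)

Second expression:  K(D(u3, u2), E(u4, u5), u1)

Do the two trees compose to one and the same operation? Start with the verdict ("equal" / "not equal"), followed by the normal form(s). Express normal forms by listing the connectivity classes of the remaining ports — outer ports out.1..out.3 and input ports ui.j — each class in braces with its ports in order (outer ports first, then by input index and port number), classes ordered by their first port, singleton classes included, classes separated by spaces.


Normal form of the first expression: {out.1, u2.3, u3.3} {out.2, u3.1} {out.3} {u1.1, u1.2, u1.3, u4.3, u5.2} {u2.1, u2.2} {u3.2} {u4.1} {u4.2} {u5.1, u5.3}
Normal form of the second expression: {out.1} {out.2, out.3, u1.2, u1.3, u2.3, u4.1, u4.3, u5.2} {u1.1} {u2.1} {u2.2, u3.3} {u3.1} {u3.2} {u4.2} {u5.1, u5.3}
Distinct normal forms: not equal.

not equal; first: {out.1, u2.3, u3.3} {out.2, u3.1} {out.3} {u1.1, u1.2, u1.3, u4.3, u5.2} {u2.1, u2.2} {u3.2} {u4.1} {u4.2} {u5.1, u5.3}; second: {out.1} {out.2, out.3, u1.2, u1.3, u2.3, u4.1, u4.3, u5.2} {u1.1} {u2.1} {u2.2, u3.3} {u3.1} {u3.2} {u4.2} {u5.1, u5.3}


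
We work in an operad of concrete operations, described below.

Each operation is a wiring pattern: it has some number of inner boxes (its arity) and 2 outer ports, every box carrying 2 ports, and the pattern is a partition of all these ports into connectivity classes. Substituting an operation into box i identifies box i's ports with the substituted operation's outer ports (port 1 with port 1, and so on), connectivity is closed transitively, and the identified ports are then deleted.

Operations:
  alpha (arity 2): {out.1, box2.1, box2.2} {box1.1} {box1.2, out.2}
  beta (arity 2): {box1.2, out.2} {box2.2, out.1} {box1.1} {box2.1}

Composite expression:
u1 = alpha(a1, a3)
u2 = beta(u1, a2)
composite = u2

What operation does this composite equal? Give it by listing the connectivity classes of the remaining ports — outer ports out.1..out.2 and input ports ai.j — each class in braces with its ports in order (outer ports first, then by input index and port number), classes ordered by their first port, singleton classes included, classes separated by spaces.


{out.1, a2.2} {out.2, a1.2} {a1.1} {a2.1} {a3.1, a3.2}


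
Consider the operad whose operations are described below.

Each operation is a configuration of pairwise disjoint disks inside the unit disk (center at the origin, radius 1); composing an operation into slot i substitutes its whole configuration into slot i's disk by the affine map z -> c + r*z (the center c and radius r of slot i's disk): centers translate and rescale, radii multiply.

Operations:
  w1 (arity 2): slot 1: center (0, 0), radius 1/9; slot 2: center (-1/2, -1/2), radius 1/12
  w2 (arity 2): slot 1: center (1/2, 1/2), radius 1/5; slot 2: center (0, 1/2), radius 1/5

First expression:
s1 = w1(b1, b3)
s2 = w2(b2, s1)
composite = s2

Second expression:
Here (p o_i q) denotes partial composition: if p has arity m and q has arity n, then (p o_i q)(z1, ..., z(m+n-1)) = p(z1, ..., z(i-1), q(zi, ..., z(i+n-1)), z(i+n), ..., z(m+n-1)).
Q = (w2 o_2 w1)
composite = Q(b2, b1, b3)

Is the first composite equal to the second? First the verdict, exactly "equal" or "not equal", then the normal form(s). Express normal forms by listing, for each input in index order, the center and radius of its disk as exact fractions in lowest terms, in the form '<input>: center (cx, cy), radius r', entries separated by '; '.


equal; the common form is b1: center (0, 1/2), radius 1/45; b2: center (1/2, 1/2), radius 1/5; b3: center (-1/10, 2/5), radius 1/60

Normal form of the first expression: b1: center (0, 1/2), radius 1/45; b2: center (1/2, 1/2), radius 1/5; b3: center (-1/10, 2/5), radius 1/60
Normal form of the second expression: b1: center (0, 1/2), radius 1/45; b2: center (1/2, 1/2), radius 1/5; b3: center (-1/10, 2/5), radius 1/60
Both agree, so they are equal.


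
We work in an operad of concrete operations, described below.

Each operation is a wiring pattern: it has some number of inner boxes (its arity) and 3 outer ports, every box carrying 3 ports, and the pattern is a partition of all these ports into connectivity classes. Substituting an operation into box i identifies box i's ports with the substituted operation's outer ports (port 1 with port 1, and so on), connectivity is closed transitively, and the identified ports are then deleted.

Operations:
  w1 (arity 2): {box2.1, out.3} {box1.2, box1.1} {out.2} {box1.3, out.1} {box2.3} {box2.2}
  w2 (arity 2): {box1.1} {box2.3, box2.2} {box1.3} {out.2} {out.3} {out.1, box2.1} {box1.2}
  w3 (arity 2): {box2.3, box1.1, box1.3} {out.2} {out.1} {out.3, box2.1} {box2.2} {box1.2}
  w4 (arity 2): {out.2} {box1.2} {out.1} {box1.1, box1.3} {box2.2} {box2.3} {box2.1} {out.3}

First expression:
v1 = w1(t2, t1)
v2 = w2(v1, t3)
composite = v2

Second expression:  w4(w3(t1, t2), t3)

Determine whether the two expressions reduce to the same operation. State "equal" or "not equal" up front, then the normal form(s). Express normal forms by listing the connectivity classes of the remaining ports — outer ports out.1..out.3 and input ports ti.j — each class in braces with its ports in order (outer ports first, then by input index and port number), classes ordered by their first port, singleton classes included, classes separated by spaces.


not equal — first {out.1, t3.1} {out.2} {out.3} {t1.1} {t1.2} {t1.3} {t2.1, t2.2} {t2.3} {t3.2, t3.3}, second {out.1} {out.2} {out.3} {t1.1, t1.3, t2.3} {t1.2} {t2.1} {t2.2} {t3.1} {t3.2} {t3.3}

Reducing the first expression gives {out.1, t3.1} {out.2} {out.3} {t1.1} {t1.2} {t1.3} {t2.1, t2.2} {t2.3} {t3.2, t3.3}
Reducing the second expression gives {out.1} {out.2} {out.3} {t1.1, t1.3, t2.3} {t1.2} {t2.1} {t2.2} {t3.1} {t3.2} {t3.3}
Different reductions; not equal.


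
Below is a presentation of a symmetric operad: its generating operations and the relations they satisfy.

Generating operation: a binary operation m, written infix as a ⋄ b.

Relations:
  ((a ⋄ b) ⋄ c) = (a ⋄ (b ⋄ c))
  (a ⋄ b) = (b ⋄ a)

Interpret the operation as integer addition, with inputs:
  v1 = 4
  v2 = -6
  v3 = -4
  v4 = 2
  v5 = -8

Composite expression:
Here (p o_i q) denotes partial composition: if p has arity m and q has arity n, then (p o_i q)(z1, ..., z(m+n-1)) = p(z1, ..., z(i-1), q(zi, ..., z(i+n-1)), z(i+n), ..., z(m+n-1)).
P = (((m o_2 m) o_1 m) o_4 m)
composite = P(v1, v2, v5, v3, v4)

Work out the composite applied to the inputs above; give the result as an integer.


-12

(v1 ⋄ v2) = -2
(v3 ⋄ v4) = -2
(v5 ⋄ (v3 ⋄ v4)) = -10
((v1 ⋄ v2) ⋄ (v5 ⋄ (v3 ⋄ v4))) = -12


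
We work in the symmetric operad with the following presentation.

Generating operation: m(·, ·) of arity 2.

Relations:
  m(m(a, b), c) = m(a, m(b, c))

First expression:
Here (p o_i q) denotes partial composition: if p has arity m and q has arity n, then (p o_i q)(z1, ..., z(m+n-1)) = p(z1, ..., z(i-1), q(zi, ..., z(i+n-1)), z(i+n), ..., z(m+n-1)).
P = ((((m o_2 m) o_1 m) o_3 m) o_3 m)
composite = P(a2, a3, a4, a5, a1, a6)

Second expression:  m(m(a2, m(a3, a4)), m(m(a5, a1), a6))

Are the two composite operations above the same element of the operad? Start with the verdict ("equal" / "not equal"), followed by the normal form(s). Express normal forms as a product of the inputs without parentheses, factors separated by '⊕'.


equal; both compose to a2 ⊕ a3 ⊕ a4 ⊕ a5 ⊕ a1 ⊕ a6

The first expression reduces to a2 ⊕ a3 ⊕ a4 ⊕ a5 ⊕ a1 ⊕ a6
The second expression reduces to a2 ⊕ a3 ⊕ a4 ⊕ a5 ⊕ a1 ⊕ a6
The normal forms match — equal.


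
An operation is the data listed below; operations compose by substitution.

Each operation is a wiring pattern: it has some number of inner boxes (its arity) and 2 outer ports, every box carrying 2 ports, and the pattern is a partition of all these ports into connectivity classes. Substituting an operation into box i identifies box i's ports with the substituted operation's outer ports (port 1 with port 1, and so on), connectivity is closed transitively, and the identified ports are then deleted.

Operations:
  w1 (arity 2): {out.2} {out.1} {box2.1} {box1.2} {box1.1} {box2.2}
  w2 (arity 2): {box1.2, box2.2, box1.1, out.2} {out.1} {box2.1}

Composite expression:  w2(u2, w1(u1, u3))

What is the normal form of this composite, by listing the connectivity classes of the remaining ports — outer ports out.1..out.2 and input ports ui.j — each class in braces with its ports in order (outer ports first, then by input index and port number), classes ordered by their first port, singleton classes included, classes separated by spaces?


{out.1} {out.2, u2.1, u2.2} {u1.1} {u1.2} {u3.1} {u3.2}


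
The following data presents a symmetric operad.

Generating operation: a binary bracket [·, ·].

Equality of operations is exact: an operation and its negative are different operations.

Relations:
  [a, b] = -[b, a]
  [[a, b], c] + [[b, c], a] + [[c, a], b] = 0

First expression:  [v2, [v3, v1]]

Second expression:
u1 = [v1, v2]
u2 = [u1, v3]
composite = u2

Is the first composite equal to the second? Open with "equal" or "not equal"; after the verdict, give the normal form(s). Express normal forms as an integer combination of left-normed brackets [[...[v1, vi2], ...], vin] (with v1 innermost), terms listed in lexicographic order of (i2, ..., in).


not equal — first [[v1, v3], v2], second [[v1, v2], v3]

Normal form of the first expression: [[v1, v3], v2]
Normal form of the second expression: [[v1, v2], v3]
No match — not equal.


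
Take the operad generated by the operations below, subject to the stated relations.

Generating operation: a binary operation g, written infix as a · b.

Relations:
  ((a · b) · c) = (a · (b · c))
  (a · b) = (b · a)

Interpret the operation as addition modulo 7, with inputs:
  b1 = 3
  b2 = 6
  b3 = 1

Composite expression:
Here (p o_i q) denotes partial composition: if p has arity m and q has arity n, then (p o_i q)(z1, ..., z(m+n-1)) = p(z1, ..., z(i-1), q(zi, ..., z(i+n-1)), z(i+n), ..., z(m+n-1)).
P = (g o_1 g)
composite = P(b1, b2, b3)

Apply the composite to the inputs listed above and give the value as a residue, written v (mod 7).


3 (mod 7)

(b1 · b2) = 2
((b1 · b2) · b3) = 3


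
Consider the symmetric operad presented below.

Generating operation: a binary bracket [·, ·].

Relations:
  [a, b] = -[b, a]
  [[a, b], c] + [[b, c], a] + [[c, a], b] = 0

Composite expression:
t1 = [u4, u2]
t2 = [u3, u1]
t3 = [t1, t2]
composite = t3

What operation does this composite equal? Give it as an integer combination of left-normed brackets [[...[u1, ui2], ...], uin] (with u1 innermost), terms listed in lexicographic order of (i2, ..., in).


-[[[u1, u3], u2], u4] + [[[u1, u3], u4], u2]

Left-normed coefficients sit on the u1-initial expansion words.
Composite bracket: [[u4, u2], [u3, u1]]
Full expansion: 8 signed words from ab - ba (2^3 = 8).
Only words starting with u1 matter:
  u1u3u2u4 appears with sign -1, giving the term -[[[u1, u3], u2], u4]
  u1u3u4u2 appears with sign +1, giving the term +[[[u1, u3], u4], u2]


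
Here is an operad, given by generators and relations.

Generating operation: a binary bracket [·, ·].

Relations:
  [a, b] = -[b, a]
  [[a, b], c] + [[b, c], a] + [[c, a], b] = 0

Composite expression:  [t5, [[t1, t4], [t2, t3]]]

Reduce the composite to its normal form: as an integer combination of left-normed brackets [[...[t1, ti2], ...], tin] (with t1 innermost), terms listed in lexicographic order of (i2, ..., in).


-[[[[t1, t4], t2], t3], t5] + [[[[t1, t4], t3], t2], t5]

In the tensor algebra, words opening t1 carry the t1-anchored form.
Composite bracket: [t5, [[t1, t4], [t2, t3]]]
Each bracket splits as ab - ba, giving 16 signed words (2^4 = 16).
Coefficients come from the t1-initial words:
  from t1t4t2t3t5, sign -1: term -[[[[t1, t4], t2], t3], t5]
  from t1t4t3t2t5, sign +1: term +[[[[t1, t4], t3], t2], t5]


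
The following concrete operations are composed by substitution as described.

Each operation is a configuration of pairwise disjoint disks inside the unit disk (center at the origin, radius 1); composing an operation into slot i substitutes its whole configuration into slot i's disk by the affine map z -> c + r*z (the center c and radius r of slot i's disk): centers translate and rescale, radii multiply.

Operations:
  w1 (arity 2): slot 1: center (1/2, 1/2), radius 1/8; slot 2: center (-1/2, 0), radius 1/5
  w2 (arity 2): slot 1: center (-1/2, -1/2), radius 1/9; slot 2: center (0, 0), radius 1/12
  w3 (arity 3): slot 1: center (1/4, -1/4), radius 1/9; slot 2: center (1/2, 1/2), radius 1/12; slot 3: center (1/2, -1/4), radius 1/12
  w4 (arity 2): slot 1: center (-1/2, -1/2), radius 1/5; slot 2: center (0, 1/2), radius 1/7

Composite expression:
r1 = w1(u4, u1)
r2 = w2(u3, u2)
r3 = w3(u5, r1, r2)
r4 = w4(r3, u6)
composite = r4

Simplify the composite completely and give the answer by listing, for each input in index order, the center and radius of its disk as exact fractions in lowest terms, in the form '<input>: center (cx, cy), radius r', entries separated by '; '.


u1: center (-49/120, -2/5), radius 1/300; u2: center (-2/5, -11/20), radius 1/720; u3: center (-49/120, -67/120), radius 1/540; u4: center (-47/120, -47/120), radius 1/480; u5: center (-9/20, -11/20), radius 1/45; u6: center (0, 1/2), radius 1/7

Only the slot chain above each u matters under w4; compose those maps.
u5 passes through 2 substitutions, ending at center (-9/20, -11/20), radius 1/45
u4 passes through 3 substitutions, ending at center (-47/120, -47/120), radius 1/480
u1 passes through 3 substitutions, ending at center (-49/120, -2/5), radius 1/300
u3 passes through 3 substitutions, ending at center (-49/120, -67/120), radius 1/540
u2 passes through 3 substitutions, ending at center (-2/5, -11/20), radius 1/720
u6 passes through 1 substitution, ending at center (0, 1/2), radius 1/7


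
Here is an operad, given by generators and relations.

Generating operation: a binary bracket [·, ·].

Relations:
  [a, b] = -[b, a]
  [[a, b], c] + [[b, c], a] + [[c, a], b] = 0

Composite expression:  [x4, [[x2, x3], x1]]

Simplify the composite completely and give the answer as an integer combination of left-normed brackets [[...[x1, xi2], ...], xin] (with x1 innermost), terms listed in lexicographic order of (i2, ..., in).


[[[x1, x2], x3], x4] - [[[x1, x3], x2], x4]

A multilinear Lie element is pinned by x1-initial words (x1 innermost).
Composite bracket: [x4, [[x2, x3], x1]]
Applying ab - ba throughout gives 8 signed words (2^3 = 8).
Collect the words opening with x1:
  word x1x2x3x4 has sign +1, contributing +[[[x1, x2], x3], x4]
  word x1x3x2x4 has sign -1, contributing -[[[x1, x3], x2], x4]


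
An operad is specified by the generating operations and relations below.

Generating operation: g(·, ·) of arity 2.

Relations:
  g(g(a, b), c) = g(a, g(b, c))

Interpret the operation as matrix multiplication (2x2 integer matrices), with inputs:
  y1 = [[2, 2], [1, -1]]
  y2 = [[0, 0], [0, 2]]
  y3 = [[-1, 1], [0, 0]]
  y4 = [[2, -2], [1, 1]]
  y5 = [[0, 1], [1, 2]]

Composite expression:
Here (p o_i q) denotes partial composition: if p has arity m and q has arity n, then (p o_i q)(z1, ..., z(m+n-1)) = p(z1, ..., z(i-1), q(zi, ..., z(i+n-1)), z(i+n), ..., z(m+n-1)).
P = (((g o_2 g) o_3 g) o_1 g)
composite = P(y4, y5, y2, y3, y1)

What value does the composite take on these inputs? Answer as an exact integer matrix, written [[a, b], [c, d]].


g(y4, y5) = [[-2, -2], [1, 3]]
g(y3, y1) = [[-1, -3], [0, 0]]
g(y2, g(y3, y1)) = [[0, 0], [0, 0]]
g(g(y4, y5), g(y2, g(y3, y1))) = [[0, 0], [0, 0]]

[[0, 0], [0, 0]]


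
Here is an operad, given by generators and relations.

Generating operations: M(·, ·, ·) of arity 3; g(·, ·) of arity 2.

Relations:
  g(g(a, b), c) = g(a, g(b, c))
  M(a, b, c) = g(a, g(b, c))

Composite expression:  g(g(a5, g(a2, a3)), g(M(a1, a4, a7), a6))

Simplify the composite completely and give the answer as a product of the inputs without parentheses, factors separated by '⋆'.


a5 ⋆ a2 ⋆ a3 ⋆ a1 ⋆ a4 ⋆ a7 ⋆ a6

Under associativity of g, the answer is the a's in reading order.
g(a2, a3) spells out as a2 ⋆ a3
g(a5, g(a2, a3)) spells out as a5 ⋆ a2 ⋆ a3
M(a1, a4, a7) spells out as a1 ⋆ a4 ⋆ a7
g(M(a1, a4, a7), a6) spells out as a1 ⋆ a4 ⋆ a7 ⋆ a6
g(g(a5, g(a2, a3)), g(M(a1, a4, a7), a6)) spells out as a5 ⋆ a2 ⋆ a3 ⋆ a1 ⋆ a4 ⋆ a7 ⋆ a6


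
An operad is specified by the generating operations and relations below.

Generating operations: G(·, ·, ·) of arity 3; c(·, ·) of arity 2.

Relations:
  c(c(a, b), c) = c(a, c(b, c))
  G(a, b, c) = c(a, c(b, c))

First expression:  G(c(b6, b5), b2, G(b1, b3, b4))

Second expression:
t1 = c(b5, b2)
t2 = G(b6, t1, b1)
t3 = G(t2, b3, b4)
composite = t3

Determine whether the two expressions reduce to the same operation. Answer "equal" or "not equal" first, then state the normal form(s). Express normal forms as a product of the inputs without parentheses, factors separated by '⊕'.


The first expression reduces to b6 ⊕ b5 ⊕ b2 ⊕ b1 ⊕ b3 ⊕ b4
The second expression reduces to b6 ⊕ b5 ⊕ b2 ⊕ b1 ⊕ b3 ⊕ b4
The forms coincide; equal.

equal; both compose to b6 ⊕ b5 ⊕ b2 ⊕ b1 ⊕ b3 ⊕ b4


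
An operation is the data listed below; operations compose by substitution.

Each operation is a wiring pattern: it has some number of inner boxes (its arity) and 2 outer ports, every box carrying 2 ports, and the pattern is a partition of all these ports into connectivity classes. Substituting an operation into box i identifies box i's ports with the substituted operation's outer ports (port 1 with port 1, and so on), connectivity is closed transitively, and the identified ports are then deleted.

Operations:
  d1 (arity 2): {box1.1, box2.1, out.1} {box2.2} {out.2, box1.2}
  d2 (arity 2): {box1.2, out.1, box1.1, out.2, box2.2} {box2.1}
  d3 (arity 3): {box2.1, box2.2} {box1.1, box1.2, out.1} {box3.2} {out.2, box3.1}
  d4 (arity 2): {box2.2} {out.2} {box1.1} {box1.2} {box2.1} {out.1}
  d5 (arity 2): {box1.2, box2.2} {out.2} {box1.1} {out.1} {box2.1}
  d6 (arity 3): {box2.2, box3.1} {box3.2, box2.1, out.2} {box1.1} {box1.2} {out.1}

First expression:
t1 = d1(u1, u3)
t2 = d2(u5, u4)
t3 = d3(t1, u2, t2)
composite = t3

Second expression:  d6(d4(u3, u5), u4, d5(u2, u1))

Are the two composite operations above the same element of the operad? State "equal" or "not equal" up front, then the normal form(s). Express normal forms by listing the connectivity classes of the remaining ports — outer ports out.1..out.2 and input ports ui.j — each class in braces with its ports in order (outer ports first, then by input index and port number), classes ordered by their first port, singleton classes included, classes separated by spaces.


not equal; the first gives {out.1, u1.1, u1.2, u3.1} {out.2, u4.2, u5.1, u5.2} {u2.1, u2.2} {u3.2} {u4.1} and the second {out.1} {out.2, u4.1} {u1.1} {u1.2, u2.2} {u2.1} {u3.1} {u3.2} {u4.2} {u5.1} {u5.2}

The first composite normalizes to {out.1, u1.1, u1.2, u3.1} {out.2, u4.2, u5.1, u5.2} {u2.1, u2.2} {u3.2} {u4.1}
The second composite normalizes to {out.1} {out.2, u4.1} {u1.1} {u1.2, u2.2} {u2.1} {u3.1} {u3.2} {u4.2} {u5.1} {u5.2}
No match — not equal.
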